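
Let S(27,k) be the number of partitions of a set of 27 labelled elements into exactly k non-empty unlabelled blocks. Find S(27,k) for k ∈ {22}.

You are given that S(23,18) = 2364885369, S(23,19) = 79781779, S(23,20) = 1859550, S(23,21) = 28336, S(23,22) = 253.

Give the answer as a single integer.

[24] T[24,19]:19*79781779+2364885369=3880739170 · T[24,20]:20*1859550+79781779=116972779 · T[24,21]:21*28336+1859550=2454606 · T[24,22]:22*253+28336=33902
[25] T[25,20]:20*116972779+3880739170=6220194750 · T[25,21]:21*2454606+116972779=168519505 · T[25,22]:22*33902+2454606=3200450
[26] T[26,21]:21*168519505+6220194750=9759104355 · T[26,22]:22*3200450+168519505=238929405
[27] T[27,22]:22*238929405+9759104355=15015551265
Read S(27,22) = 15015551265.

15015551265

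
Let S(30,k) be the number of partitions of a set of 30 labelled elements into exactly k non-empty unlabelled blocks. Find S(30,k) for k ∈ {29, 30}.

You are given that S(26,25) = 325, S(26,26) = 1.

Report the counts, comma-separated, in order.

r27: T_27,26=26×1+325=351; T_27,27=27×0+1=1
r28: T_28,27=27×1+351=378; T_28,28=28×0+1=1
r29: T_29,28=28×1+378=406; T_29,29=29×0+1=1
r30: T_30,29=29×1+406=435; T_30,30=30×0+1=1
Read S(30,29) = 435, S(30,30) = 1.

435, 1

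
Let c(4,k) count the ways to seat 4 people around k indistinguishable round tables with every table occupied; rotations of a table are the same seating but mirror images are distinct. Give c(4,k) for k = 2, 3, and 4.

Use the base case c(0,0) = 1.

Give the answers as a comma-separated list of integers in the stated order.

r1: T_1,1=0×0+1=1
r2: T_2,1=1×1+0=1; T_2,2=1×0+1=1
r3: T_3,1=2×1+0=2; T_3,2=2×1+1=3; T_3,3=2×0+1=1
r4: T_4,2=3×3+2=11; T_4,3=3×1+3=6; T_4,4=3×0+1=1
Read c(4,2) = 11, c(4,3) = 6, c(4,4) = 1.

11, 6, 1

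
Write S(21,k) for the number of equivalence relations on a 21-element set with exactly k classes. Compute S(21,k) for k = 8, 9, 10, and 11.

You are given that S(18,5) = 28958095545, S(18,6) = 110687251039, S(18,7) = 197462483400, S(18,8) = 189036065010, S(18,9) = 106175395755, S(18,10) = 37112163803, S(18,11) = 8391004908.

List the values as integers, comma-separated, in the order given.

[19] T[19,6]:6*110687251039+28958095545=693081601779 · T[19,7]:7*197462483400+110687251039=1492924634839 · T[19,8]:8*189036065010+197462483400=1709751003480 · T[19,9]:9*106175395755+189036065010=1144614626805 · T[19,10]:10*37112163803+106175395755=477297033785 · T[19,11]:11*8391004908+37112163803=129413217791
[20] T[20,7]:7*1492924634839+693081601779=11143554045652 · T[20,8]:8*1709751003480+1492924634839=15170932662679 · T[20,9]:9*1144614626805+1709751003480=12011282644725 · T[20,10]:10*477297033785+1144614626805=5917584964655 · T[20,11]:11*129413217791+477297033785=1900842429486
[21] T[21,8]:8*15170932662679+11143554045652=132511015347084 · T[21,9]:9*12011282644725+15170932662679=123272476465204 · T[21,10]:10*5917584964655+12011282644725=71187132291275 · T[21,11]:11*1900842429486+5917584964655=26826851689001
Read S(21,8) = 132511015347084, S(21,9) = 123272476465204, S(21,10) = 71187132291275, S(21,11) = 26826851689001.

132511015347084, 123272476465204, 71187132291275, 26826851689001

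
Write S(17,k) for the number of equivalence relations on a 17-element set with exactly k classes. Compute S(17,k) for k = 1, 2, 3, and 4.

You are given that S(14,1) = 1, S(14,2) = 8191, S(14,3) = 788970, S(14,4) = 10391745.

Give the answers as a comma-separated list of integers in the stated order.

1, 65535, 21457825, 694337290

i=15: T(15,1)=0+1·1=1 | T(15,2)=1+2·8191=16383 | T(15,3)=8191+3·788970=2375101 | T(15,4)=788970+4·10391745=42355950
i=16: T(16,1)=0+1·1=1 | T(16,2)=1+2·16383=32767 | T(16,3)=16383+3·2375101=7141686 | T(16,4)=2375101+4·42355950=171798901
i=17: T(17,1)=0+1·1=1 | T(17,2)=1+2·32767=65535 | T(17,3)=32767+3·7141686=21457825 | T(17,4)=7141686+4·171798901=694337290
Read S(17,1) = 1, S(17,2) = 65535, S(17,3) = 21457825, S(17,4) = 694337290.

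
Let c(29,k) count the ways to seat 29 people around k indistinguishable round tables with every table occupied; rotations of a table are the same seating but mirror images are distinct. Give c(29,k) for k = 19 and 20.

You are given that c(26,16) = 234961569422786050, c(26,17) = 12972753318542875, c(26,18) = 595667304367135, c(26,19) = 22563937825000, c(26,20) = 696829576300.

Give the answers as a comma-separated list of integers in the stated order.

@27  (27,17):12972753318542875·26+234961569422786050→572253155704900800, (27,18):595667304367135·26+12972753318542875→28460103232088385, (27,19):22563937825000·26+595667304367135→1182329687817135, (27,20):696829576300·26+22563937825000→40681506808800
@28  (28,18):28460103232088385·27+572253155704900800→1340675942971287195, (28,19):1182329687817135·27+28460103232088385→60383004803151030, (28,20):40681506808800·27+1182329687817135→2280730371654735
@29  (29,19):60383004803151030·28+1340675942971287195→3031400077459516035, (29,20):2280730371654735·28+60383004803151030→124243455209483610
Read c(29,19) = 3031400077459516035, c(29,20) = 124243455209483610.

3031400077459516035, 124243455209483610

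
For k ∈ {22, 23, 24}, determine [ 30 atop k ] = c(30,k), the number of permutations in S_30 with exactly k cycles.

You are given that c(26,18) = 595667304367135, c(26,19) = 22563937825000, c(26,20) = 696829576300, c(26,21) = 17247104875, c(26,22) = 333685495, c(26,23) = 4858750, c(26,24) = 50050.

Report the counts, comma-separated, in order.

@27  (27,19):22563937825000·26+595667304367135→1182329687817135, (27,20):696829576300·26+22563937825000→40681506808800, (27,21):17247104875·26+696829576300→1145254303050, (27,22):333685495·26+17247104875→25922927745, (27,23):4858750·26+333685495→460012995, (27,24):50050·26+4858750→6160050
@28  (28,20):40681506808800·27+1182329687817135→2280730371654735, (28,21):1145254303050·27+40681506808800→71603372991150, (28,22):25922927745·27+1145254303050→1845173352165, (28,23):460012995·27+25922927745→38343278610, (28,24):6160050·27+460012995→626334345
@29  (29,21):71603372991150·28+2280730371654735→4285624815406935, (29,22):1845173352165·28+71603372991150→123268226851770, (29,23):38343278610·28+1845173352165→2918785153245, (29,24):626334345·28+38343278610→55880640270
@30  (30,22):123268226851770·29+4285624815406935→7860403394108265, (30,23):2918785153245·29+123268226851770→207912996295875, (30,24):55880640270·29+2918785153245→4539323721075
Read c(30,22) = 7860403394108265, c(30,23) = 207912996295875, c(30,24) = 4539323721075.

7860403394108265, 207912996295875, 4539323721075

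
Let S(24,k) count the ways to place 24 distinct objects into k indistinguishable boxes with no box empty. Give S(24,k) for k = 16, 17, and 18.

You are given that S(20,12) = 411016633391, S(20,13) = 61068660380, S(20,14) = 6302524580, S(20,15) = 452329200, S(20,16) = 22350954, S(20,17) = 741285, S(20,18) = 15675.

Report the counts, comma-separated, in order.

i=21: T(21,13)=411016633391+13·61068660380=1204909218331 | T(21,14)=61068660380+14·6302524580=149304004500 | T(21,15)=6302524580+15·452329200=13087462580 | T(21,16)=452329200+16·22350954=809944464 | T(21,17)=22350954+17·741285=34952799 | T(21,18)=741285+18·15675=1023435
i=22: T(22,14)=1204909218331+14·149304004500=3295165281331 | T(22,15)=149304004500+15·13087462580=345615943200 | T(22,16)=13087462580+16·809944464=26046574004 | T(22,17)=809944464+17·34952799=1404142047 | T(22,18)=34952799+18·1023435=53374629
i=23: T(23,15)=3295165281331+15·345615943200=8479404429331 | T(23,16)=345615943200+16·26046574004=762361127264 | T(23,17)=26046574004+17·1404142047=49916988803 | T(23,18)=1404142047+18·53374629=2364885369
i=24: T(24,16)=8479404429331+16·762361127264=20677182465555 | T(24,17)=762361127264+17·49916988803=1610949936915 | T(24,18)=49916988803+18·2364885369=92484925445
Read S(24,16) = 20677182465555, S(24,17) = 1610949936915, S(24,18) = 92484925445.

20677182465555, 1610949936915, 92484925445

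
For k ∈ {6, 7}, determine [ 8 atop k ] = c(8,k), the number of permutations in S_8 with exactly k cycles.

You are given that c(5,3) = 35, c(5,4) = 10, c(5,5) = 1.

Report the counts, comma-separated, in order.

row 6: T[6][4]=5·10+35=85  T[6][5]=5·1+10=15  T[6][6]=5·0+1=1
row 7: T[7][5]=6·15+85=175  T[7][6]=6·1+15=21  T[7][7]=6·0+1=1
row 8: T[8][6]=7·21+175=322  T[8][7]=7·1+21=28
Read c(8,6) = 322, c(8,7) = 28.

322, 28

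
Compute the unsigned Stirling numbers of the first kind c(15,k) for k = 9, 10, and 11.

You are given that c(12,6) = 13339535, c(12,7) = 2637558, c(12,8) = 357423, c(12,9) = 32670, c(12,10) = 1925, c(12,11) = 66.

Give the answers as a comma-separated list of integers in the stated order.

r13: T_13,7=12×2637558+13339535=44990231; T_13,8=12×357423+2637558=6926634; T_13,9=12×32670+357423=749463; T_13,10=12×1925+32670=55770; T_13,11=12×66+1925=2717
r14: T_14,8=13×6926634+44990231=135036473; T_14,9=13×749463+6926634=16669653; T_14,10=13×55770+749463=1474473; T_14,11=13×2717+55770=91091
r15: T_15,9=14×16669653+135036473=368411615; T_15,10=14×1474473+16669653=37312275; T_15,11=14×91091+1474473=2749747
Read c(15,9) = 368411615, c(15,10) = 37312275, c(15,11) = 2749747.

368411615, 37312275, 2749747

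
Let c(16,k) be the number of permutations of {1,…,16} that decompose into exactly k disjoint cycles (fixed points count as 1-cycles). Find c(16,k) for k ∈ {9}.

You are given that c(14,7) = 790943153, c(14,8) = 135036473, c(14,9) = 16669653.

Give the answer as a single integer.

8207628000

[15] T[15,8]:14*135036473+790943153=2681453775 · T[15,9]:14*16669653+135036473=368411615
[16] T[16,9]:15*368411615+2681453775=8207628000
Read c(16,9) = 8207628000.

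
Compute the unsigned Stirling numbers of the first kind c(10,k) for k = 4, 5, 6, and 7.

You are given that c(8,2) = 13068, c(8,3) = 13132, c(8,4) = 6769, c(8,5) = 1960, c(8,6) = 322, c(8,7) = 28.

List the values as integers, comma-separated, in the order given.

723680, 269325, 63273, 9450

i=9: T(9,3)=13068+8·13132=118124 | T(9,4)=13132+8·6769=67284 | T(9,5)=6769+8·1960=22449 | T(9,6)=1960+8·322=4536 | T(9,7)=322+8·28=546
i=10: T(10,4)=118124+9·67284=723680 | T(10,5)=67284+9·22449=269325 | T(10,6)=22449+9·4536=63273 | T(10,7)=4536+9·546=9450
Read c(10,4) = 723680, c(10,5) = 269325, c(10,6) = 63273, c(10,7) = 9450.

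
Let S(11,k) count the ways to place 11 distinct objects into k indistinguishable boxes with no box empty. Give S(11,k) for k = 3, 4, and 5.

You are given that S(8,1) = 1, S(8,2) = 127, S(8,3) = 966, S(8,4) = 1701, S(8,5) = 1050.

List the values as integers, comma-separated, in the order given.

[9] T[9,1]:1*1+0=1 · T[9,2]:2*127+1=255 · T[9,3]:3*966+127=3025 · T[9,4]:4*1701+966=7770 · T[9,5]:5*1050+1701=6951
[10] T[10,2]:2*255+1=511 · T[10,3]:3*3025+255=9330 · T[10,4]:4*7770+3025=34105 · T[10,5]:5*6951+7770=42525
[11] T[11,3]:3*9330+511=28501 · T[11,4]:4*34105+9330=145750 · T[11,5]:5*42525+34105=246730
Read S(11,3) = 28501, S(11,4) = 145750, S(11,5) = 246730.

28501, 145750, 246730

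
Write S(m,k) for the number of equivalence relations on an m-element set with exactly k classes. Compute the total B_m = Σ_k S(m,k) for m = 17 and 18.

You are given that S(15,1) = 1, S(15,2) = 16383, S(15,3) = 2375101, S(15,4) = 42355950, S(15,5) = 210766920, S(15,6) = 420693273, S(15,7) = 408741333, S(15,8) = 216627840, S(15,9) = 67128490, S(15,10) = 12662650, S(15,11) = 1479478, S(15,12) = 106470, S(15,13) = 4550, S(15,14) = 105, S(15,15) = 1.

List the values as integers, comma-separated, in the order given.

82864869804, 682076806159

[16] T[16,1]:1*1+0=1 · T[16,2]:2*16383+1=32767 · T[16,3]:3*2375101+16383=7141686 · T[16,4]:4*42355950+2375101=171798901 · T[16,5]:5*210766920+42355950=1096190550 · T[16,6]:6*420693273+210766920=2734926558 · T[16,7]:7*408741333+420693273=3281882604 · T[16,8]:8*216627840+408741333=2141764053 · T[16,9]:9*67128490+216627840=820784250 · T[16,10]:10*12662650+67128490=193754990 · T[16,11]:11*1479478+12662650=28936908 · T[16,12]:12*106470+1479478=2757118 · T[16,13]:13*4550+106470=165620 · T[16,14]:14*105+4550=6020 · T[16,15]:15*1+105=120 · T[16,16]:16*0+1=1
[17] T[17,1]:1*1+0=1 · T[17,2]:2*32767+1=65535 · T[17,3]:3*7141686+32767=21457825 · T[17,4]:4*171798901+7141686=694337290 · T[17,5]:5*1096190550+171798901=5652751651 · T[17,6]:6*2734926558+1096190550=17505749898 · T[17,7]:7*3281882604+2734926558=25708104786 · T[17,8]:8*2141764053+3281882604=20415995028 · T[17,9]:9*820784250+2141764053=9528822303 · T[17,10]:10*193754990+820784250=2758334150 · T[17,11]:11*28936908+193754990=512060978 · T[17,12]:12*2757118+28936908=62022324 · T[17,13]:13*165620+2757118=4910178 · T[17,14]:14*6020+165620=249900 · T[17,15]:15*120+6020=7820 · T[17,16]:16*1+120=136 · T[17,17]:17*0+1=1
[18] T[18,1]:1*1+0=1 · T[18,2]:2*65535+1=131071 · T[18,3]:3*21457825+65535=64439010 · T[18,4]:4*694337290+21457825=2798806985 · T[18,5]:5*5652751651+694337290=28958095545 · T[18,6]:6*17505749898+5652751651=110687251039 · T[18,7]:7*25708104786+17505749898=197462483400 · T[18,8]:8*20415995028+25708104786=189036065010 · T[18,9]:9*9528822303+20415995028=106175395755 · T[18,10]:10*2758334150+9528822303=37112163803 · T[18,11]:11*512060978+2758334150=8391004908 · T[18,12]:12*62022324+512060978=1256328866 · T[18,13]:13*4910178+62022324=125854638 · T[18,14]:14*249900+4910178=8408778 · T[18,15]:15*7820+249900=367200 · T[18,16]:16*136+7820=9996 · T[18,17]:17*1+136=153 · T[18,18]:18*0+1=1
B_17 = ΣS(17,k) = 1+65535+21457825+694337290+5652751651+17505749898+25708104786+20415995028+9528822303+2758334150+512060978+62022324+4910178+249900+7820+136+1 = 82864869804
B_18 = ΣS(18,k) = 1+131071+64439010+2798806985+28958095545+110687251039+197462483400+189036065010+106175395755+37112163803+8391004908+1256328866+125854638+8408778+367200+9996+153+1 = 682076806159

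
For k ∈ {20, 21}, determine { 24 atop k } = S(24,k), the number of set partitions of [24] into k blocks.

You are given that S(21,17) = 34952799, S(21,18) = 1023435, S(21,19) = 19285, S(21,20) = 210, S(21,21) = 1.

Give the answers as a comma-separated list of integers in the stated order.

r22: T_22,18=18×1023435+34952799=53374629; T_22,19=19×19285+1023435=1389850; T_22,20=20×210+19285=23485; T_22,21=21×1+210=231
r23: T_23,19=19×1389850+53374629=79781779; T_23,20=20×23485+1389850=1859550; T_23,21=21×231+23485=28336
r24: T_24,20=20×1859550+79781779=116972779; T_24,21=21×28336+1859550=2454606
Read S(24,20) = 116972779, S(24,21) = 2454606.

116972779, 2454606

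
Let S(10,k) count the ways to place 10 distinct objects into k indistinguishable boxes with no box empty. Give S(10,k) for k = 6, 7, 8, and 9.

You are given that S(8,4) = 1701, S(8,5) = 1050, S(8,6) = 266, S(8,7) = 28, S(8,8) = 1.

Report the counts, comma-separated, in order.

@9  (9,5):1050·5+1701→6951, (9,6):266·6+1050→2646, (9,7):28·7+266→462, (9,8):1·8+28→36, (9,9):0·9+1→1
@10  (10,6):2646·6+6951→22827, (10,7):462·7+2646→5880, (10,8):36·8+462→750, (10,9):1·9+36→45
Read S(10,6) = 22827, S(10,7) = 5880, S(10,8) = 750, S(10,9) = 45.

22827, 5880, 750, 45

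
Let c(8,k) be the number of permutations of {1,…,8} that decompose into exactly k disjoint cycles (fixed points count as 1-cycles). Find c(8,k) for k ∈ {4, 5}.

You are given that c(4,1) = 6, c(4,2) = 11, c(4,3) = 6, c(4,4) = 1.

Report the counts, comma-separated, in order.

6769, 1960

[5] T[5,1]:4*6+0=24 · T[5,2]:4*11+6=50 · T[5,3]:4*6+11=35 · T[5,4]:4*1+6=10 · T[5,5]:4*0+1=1
[6] T[6,2]:5*50+24=274 · T[6,3]:5*35+50=225 · T[6,4]:5*10+35=85 · T[6,5]:5*1+10=15
[7] T[7,3]:6*225+274=1624 · T[7,4]:6*85+225=735 · T[7,5]:6*15+85=175
[8] T[8,4]:7*735+1624=6769 · T[8,5]:7*175+735=1960
Read c(8,4) = 6769, c(8,5) = 1960.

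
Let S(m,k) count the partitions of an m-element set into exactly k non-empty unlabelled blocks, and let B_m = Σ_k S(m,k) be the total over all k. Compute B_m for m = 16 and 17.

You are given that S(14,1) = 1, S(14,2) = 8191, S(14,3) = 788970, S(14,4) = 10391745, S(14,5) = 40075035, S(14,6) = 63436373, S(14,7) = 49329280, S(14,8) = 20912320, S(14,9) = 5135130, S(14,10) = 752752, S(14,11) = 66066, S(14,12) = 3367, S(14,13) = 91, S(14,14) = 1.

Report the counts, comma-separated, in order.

@15  (15,1):1·1+0→1, (15,2):8191·2+1→16383, (15,3):788970·3+8191→2375101, (15,4):10391745·4+788970→42355950, (15,5):40075035·5+10391745→210766920, (15,6):63436373·6+40075035→420693273, (15,7):49329280·7+63436373→408741333, (15,8):20912320·8+49329280→216627840, (15,9):5135130·9+20912320→67128490, (15,10):752752·10+5135130→12662650, (15,11):66066·11+752752→1479478, (15,12):3367·12+66066→106470, (15,13):91·13+3367→4550, (15,14):1·14+91→105, (15,15):0·15+1→1
@16  (16,1):1·1+0→1, (16,2):16383·2+1→32767, (16,3):2375101·3+16383→7141686, (16,4):42355950·4+2375101→171798901, (16,5):210766920·5+42355950→1096190550, (16,6):420693273·6+210766920→2734926558, (16,7):408741333·7+420693273→3281882604, (16,8):216627840·8+408741333→2141764053, (16,9):67128490·9+216627840→820784250, (16,10):12662650·10+67128490→193754990, (16,11):1479478·11+12662650→28936908, (16,12):106470·12+1479478→2757118, (16,13):4550·13+106470→165620, (16,14):105·14+4550→6020, (16,15):1·15+105→120, (16,16):0·16+1→1
@17  (17,1):1·1+0→1, (17,2):32767·2+1→65535, (17,3):7141686·3+32767→21457825, (17,4):171798901·4+7141686→694337290, (17,5):1096190550·5+171798901→5652751651, (17,6):2734926558·6+1096190550→17505749898, (17,7):3281882604·7+2734926558→25708104786, (17,8):2141764053·8+3281882604→20415995028, (17,9):820784250·9+2141764053→9528822303, (17,10):193754990·10+820784250→2758334150, (17,11):28936908·11+193754990→512060978, (17,12):2757118·12+28936908→62022324, (17,13):165620·13+2757118→4910178, (17,14):6020·14+165620→249900, (17,15):120·15+6020→7820, (17,16):1·16+120→136, (17,17):0·17+1→1
B_16 = ΣS(16,k) = 1+32767+7141686+171798901+1096190550+2734926558+3281882604+2141764053+820784250+193754990+28936908+2757118+165620+6020+120+1 = 10480142147
B_17 = ΣS(17,k) = 1+65535+21457825+694337290+5652751651+17505749898+25708104786+20415995028+9528822303+2758334150+512060978+62022324+4910178+249900+7820+136+1 = 82864869804

10480142147, 82864869804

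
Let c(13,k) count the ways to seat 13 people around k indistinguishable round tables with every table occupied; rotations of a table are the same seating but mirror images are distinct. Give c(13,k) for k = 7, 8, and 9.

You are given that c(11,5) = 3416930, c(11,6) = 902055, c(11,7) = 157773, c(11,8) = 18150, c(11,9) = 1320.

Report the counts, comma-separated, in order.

row 12: T[12][6]=11·902055+3416930=13339535  T[12][7]=11·157773+902055=2637558  T[12][8]=11·18150+157773=357423  T[12][9]=11·1320+18150=32670
row 13: T[13][7]=12·2637558+13339535=44990231  T[13][8]=12·357423+2637558=6926634  T[13][9]=12·32670+357423=749463
Read c(13,7) = 44990231, c(13,8) = 6926634, c(13,9) = 749463.

44990231, 6926634, 749463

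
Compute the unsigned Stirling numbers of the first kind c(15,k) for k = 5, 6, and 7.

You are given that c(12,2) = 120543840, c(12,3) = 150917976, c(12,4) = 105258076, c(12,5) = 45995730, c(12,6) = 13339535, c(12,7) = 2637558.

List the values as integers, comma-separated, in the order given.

i=13: T(13,3)=120543840+12·150917976=1931559552 | T(13,4)=150917976+12·105258076=1414014888 | T(13,5)=105258076+12·45995730=657206836 | T(13,6)=45995730+12·13339535=206070150 | T(13,7)=13339535+12·2637558=44990231
i=14: T(14,4)=1931559552+13·1414014888=20313753096 | T(14,5)=1414014888+13·657206836=9957703756 | T(14,6)=657206836+13·206070150=3336118786 | T(14,7)=206070150+13·44990231=790943153
i=15: T(15,5)=20313753096+14·9957703756=159721605680 | T(15,6)=9957703756+14·3336118786=56663366760 | T(15,7)=3336118786+14·790943153=14409322928
Read c(15,5) = 159721605680, c(15,6) = 56663366760, c(15,7) = 14409322928.

159721605680, 56663366760, 14409322928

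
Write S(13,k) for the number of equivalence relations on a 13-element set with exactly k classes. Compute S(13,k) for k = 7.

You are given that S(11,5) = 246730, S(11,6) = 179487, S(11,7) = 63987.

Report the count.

[12] T[12,6]:6*179487+246730=1323652 · T[12,7]:7*63987+179487=627396
[13] T[13,7]:7*627396+1323652=5715424
Read S(13,7) = 5715424.

5715424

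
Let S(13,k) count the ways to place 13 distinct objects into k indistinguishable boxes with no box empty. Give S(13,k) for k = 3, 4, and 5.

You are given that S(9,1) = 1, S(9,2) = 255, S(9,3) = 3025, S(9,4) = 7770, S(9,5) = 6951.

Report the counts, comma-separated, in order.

261625, 2532530, 7508501

row 10: T[10][1]=1·1+0=1  T[10][2]=2·255+1=511  T[10][3]=3·3025+255=9330  T[10][4]=4·7770+3025=34105  T[10][5]=5·6951+7770=42525
row 11: T[11][1]=1·1+0=1  T[11][2]=2·511+1=1023  T[11][3]=3·9330+511=28501  T[11][4]=4·34105+9330=145750  T[11][5]=5·42525+34105=246730
row 12: T[12][2]=2·1023+1=2047  T[12][3]=3·28501+1023=86526  T[12][4]=4·145750+28501=611501  T[12][5]=5·246730+145750=1379400
row 13: T[13][3]=3·86526+2047=261625  T[13][4]=4·611501+86526=2532530  T[13][5]=5·1379400+611501=7508501
Read S(13,3) = 261625, S(13,4) = 2532530, S(13,5) = 7508501.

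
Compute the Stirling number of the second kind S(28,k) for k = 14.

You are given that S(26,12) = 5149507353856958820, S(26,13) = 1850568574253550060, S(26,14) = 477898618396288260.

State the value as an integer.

r27: T_27,13=13×1850568574253550060+5149507353856958820=29206898819153109600; T_27,14=14×477898618396288260+1850568574253550060=8541149231801585700
r28: T_28,14=14×8541149231801585700+29206898819153109600=148782988064375309400
Read S(28,14) = 148782988064375309400.

148782988064375309400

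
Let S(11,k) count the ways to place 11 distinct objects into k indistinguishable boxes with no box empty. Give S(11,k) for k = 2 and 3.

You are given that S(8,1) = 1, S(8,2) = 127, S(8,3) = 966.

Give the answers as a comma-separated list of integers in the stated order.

1023, 28501

r9: T_9,1=1×1+0=1; T_9,2=2×127+1=255; T_9,3=3×966+127=3025
r10: T_10,1=1×1+0=1; T_10,2=2×255+1=511; T_10,3=3×3025+255=9330
r11: T_11,2=2×511+1=1023; T_11,3=3×9330+511=28501
Read S(11,2) = 1023, S(11,3) = 28501.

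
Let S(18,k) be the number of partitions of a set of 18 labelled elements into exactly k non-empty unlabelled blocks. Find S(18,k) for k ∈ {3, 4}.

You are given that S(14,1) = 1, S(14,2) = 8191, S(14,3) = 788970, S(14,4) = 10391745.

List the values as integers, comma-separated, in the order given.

64439010, 2798806985

[15] T[15,1]:1*1+0=1 · T[15,2]:2*8191+1=16383 · T[15,3]:3*788970+8191=2375101 · T[15,4]:4*10391745+788970=42355950
[16] T[16,1]:1*1+0=1 · T[16,2]:2*16383+1=32767 · T[16,3]:3*2375101+16383=7141686 · T[16,4]:4*42355950+2375101=171798901
[17] T[17,2]:2*32767+1=65535 · T[17,3]:3*7141686+32767=21457825 · T[17,4]:4*171798901+7141686=694337290
[18] T[18,3]:3*21457825+65535=64439010 · T[18,4]:4*694337290+21457825=2798806985
Read S(18,3) = 64439010, S(18,4) = 2798806985.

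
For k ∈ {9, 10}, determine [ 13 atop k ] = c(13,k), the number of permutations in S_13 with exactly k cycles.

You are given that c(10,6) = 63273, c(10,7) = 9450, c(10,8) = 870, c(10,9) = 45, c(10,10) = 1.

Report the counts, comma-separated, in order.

row 11: T[11][7]=10·9450+63273=157773  T[11][8]=10·870+9450=18150  T[11][9]=10·45+870=1320  T[11][10]=10·1+45=55
row 12: T[12][8]=11·18150+157773=357423  T[12][9]=11·1320+18150=32670  T[12][10]=11·55+1320=1925
row 13: T[13][9]=12·32670+357423=749463  T[13][10]=12·1925+32670=55770
Read c(13,9) = 749463, c(13,10) = 55770.

749463, 55770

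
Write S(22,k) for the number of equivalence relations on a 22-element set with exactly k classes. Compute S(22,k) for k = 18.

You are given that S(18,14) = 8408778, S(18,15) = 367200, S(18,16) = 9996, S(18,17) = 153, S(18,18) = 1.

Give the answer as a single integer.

@19  (19,15):367200·15+8408778→13916778, (19,16):9996·16+367200→527136, (19,17):153·17+9996→12597, (19,18):1·18+153→171
@20  (20,16):527136·16+13916778→22350954, (20,17):12597·17+527136→741285, (20,18):171·18+12597→15675
@21  (21,17):741285·17+22350954→34952799, (21,18):15675·18+741285→1023435
@22  (22,18):1023435·18+34952799→53374629
Read S(22,18) = 53374629.

53374629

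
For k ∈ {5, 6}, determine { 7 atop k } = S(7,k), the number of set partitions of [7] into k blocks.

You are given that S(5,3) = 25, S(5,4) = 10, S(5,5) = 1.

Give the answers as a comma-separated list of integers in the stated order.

@6  (6,4):10·4+25→65, (6,5):1·5+10→15, (6,6):0·6+1→1
@7  (7,5):15·5+65→140, (7,6):1·6+15→21
Read S(7,5) = 140, S(7,6) = 21.

140, 21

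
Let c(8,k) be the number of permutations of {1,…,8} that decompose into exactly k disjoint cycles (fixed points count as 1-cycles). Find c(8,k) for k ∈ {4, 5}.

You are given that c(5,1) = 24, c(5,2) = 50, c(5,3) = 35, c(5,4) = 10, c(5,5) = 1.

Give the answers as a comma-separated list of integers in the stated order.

row 6: T[6][2]=5·50+24=274  T[6][3]=5·35+50=225  T[6][4]=5·10+35=85  T[6][5]=5·1+10=15
row 7: T[7][3]=6·225+274=1624  T[7][4]=6·85+225=735  T[7][5]=6·15+85=175
row 8: T[8][4]=7·735+1624=6769  T[8][5]=7·175+735=1960
Read c(8,4) = 6769, c(8,5) = 1960.

6769, 1960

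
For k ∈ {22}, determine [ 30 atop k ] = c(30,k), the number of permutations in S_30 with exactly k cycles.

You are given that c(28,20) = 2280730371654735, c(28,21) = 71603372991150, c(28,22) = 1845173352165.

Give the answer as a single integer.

7860403394108265

row 29: T[29][21]=28·71603372991150+2280730371654735=4285624815406935  T[29][22]=28·1845173352165+71603372991150=123268226851770
row 30: T[30][22]=29·123268226851770+4285624815406935=7860403394108265
Read c(30,22) = 7860403394108265.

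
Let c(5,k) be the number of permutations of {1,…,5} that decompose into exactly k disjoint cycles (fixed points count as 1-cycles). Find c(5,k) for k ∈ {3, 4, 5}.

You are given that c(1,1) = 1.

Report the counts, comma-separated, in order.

35, 10, 1

@2  (2,1):1·1+0→1, (2,2):0·1+1→1
@3  (3,1):1·2+0→2, (3,2):1·2+1→3, (3,3):0·2+1→1
@4  (4,2):3·3+2→11, (4,3):1·3+3→6, (4,4):0·3+1→1
@5  (5,3):6·4+11→35, (5,4):1·4+6→10, (5,5):0·4+1→1
Read c(5,3) = 35, c(5,4) = 10, c(5,5) = 1.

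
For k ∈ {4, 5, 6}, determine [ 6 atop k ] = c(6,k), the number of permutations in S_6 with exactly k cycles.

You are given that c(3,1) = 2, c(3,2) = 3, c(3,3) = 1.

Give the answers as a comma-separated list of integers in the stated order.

85, 15, 1

[4] T[4,2]:3*3+2=11 · T[4,3]:3*1+3=6 · T[4,4]:3*0+1=1
[5] T[5,3]:4*6+11=35 · T[5,4]:4*1+6=10 · T[5,5]:4*0+1=1
[6] T[6,4]:5*10+35=85 · T[6,5]:5*1+10=15 · T[6,6]:5*0+1=1
Read c(6,4) = 85, c(6,5) = 15, c(6,6) = 1.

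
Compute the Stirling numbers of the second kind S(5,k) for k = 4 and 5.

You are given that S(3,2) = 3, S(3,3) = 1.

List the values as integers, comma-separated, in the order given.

10, 1

r4: T_4,3=3×1+3=6; T_4,4=4×0+1=1
r5: T_5,4=4×1+6=10; T_5,5=5×0+1=1
Read S(5,4) = 10, S(5,5) = 1.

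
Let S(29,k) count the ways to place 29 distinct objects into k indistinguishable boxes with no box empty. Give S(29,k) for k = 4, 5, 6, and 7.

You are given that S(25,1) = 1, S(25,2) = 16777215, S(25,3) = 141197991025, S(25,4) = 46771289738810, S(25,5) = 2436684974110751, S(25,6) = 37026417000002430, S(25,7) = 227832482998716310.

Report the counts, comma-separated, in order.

11998160744311570, 1540200411172850701, 49628317055962639176, 588469772213874823272

row 26: T[26][1]=1·1+0=1  T[26][2]=2·16777215+1=33554431  T[26][3]=3·141197991025+16777215=423610750290  T[26][4]=4·46771289738810+141197991025=187226356946265  T[26][5]=5·2436684974110751+46771289738810=12230196160292565  T[26][6]=6·37026417000002430+2436684974110751=224595186974125331  T[26][7]=7·227832482998716310+37026417000002430=1631853797991016600
row 27: T[27][2]=2·33554431+1=67108863  T[27][3]=3·423610750290+33554431=1270865805301  T[27][4]=4·187226356946265+423610750290=749329038535350  T[27][5]=5·12230196160292565+187226356946265=61338207158409090  T[27][6]=6·224595186974125331+12230196160292565=1359801318005044551  T[27][7]=7·1631853797991016600+224595186974125331=11647571772911241531
row 28: T[28][3]=3·1270865805301+67108863=3812664524766  T[28][4]=4·749329038535350+1270865805301=2998587019946701  T[28][5]=5·61338207158409090+749329038535350=307440364830580800  T[28][6]=6·1359801318005044551+61338207158409090=8220146115188676396  T[28][7]=7·11647571772911241531+1359801318005044551=82892803728383735268
row 29: T[29][4]=4·2998587019946701+3812664524766=11998160744311570  T[29][5]=5·307440364830580800+2998587019946701=1540200411172850701  T[29][6]=6·8220146115188676396+307440364830580800=49628317055962639176  T[29][7]=7·82892803728383735268+8220146115188676396=588469772213874823272
Read S(29,4) = 11998160744311570, S(29,5) = 1540200411172850701, S(29,6) = 49628317055962639176, S(29,7) = 588469772213874823272.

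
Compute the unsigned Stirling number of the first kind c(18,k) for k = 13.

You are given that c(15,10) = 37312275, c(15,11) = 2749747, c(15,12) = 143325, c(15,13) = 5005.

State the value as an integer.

299650806

@16  (16,11):2749747·15+37312275→78558480, (16,12):143325·15+2749747→4899622, (16,13):5005·15+143325→218400
@17  (17,12):4899622·16+78558480→156952432, (17,13):218400·16+4899622→8394022
@18  (18,13):8394022·17+156952432→299650806
Read c(18,13) = 299650806.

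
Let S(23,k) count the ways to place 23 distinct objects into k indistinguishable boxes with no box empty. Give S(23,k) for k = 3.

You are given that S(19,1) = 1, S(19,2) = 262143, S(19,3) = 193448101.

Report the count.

15686335501

row 20: T[20][1]=1·1+0=1  T[20][2]=2·262143+1=524287  T[20][3]=3·193448101+262143=580606446
row 21: T[21][1]=1·1+0=1  T[21][2]=2·524287+1=1048575  T[21][3]=3·580606446+524287=1742343625
row 22: T[22][2]=2·1048575+1=2097151  T[22][3]=3·1742343625+1048575=5228079450
row 23: T[23][3]=3·5228079450+2097151=15686335501
Read S(23,3) = 15686335501.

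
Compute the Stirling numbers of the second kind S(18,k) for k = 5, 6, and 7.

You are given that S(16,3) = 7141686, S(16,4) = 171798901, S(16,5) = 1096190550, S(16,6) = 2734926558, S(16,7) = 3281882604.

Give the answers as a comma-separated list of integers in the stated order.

28958095545, 110687251039, 197462483400

r17: T_17,4=4×171798901+7141686=694337290; T_17,5=5×1096190550+171798901=5652751651; T_17,6=6×2734926558+1096190550=17505749898; T_17,7=7×3281882604+2734926558=25708104786
r18: T_18,5=5×5652751651+694337290=28958095545; T_18,6=6×17505749898+5652751651=110687251039; T_18,7=7×25708104786+17505749898=197462483400
Read S(18,5) = 28958095545, S(18,6) = 110687251039, S(18,7) = 197462483400.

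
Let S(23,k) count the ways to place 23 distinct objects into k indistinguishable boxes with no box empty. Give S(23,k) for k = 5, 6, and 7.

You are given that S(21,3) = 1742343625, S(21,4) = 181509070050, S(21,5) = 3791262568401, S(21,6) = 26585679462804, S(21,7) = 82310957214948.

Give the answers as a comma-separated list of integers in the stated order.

96416888184100, 998969857983405, 4382641999117305

row 22: T[22][4]=4·181509070050+1742343625=727778623825  T[22][5]=5·3791262568401+181509070050=19137821912055  T[22][6]=6·26585679462804+3791262568401=163305339345225  T[22][7]=7·82310957214948+26585679462804=602762379967440
row 23: T[23][5]=5·19137821912055+727778623825=96416888184100  T[23][6]=6·163305339345225+19137821912055=998969857983405  T[23][7]=7·602762379967440+163305339345225=4382641999117305
Read S(23,5) = 96416888184100, S(23,6) = 998969857983405, S(23,7) = 4382641999117305.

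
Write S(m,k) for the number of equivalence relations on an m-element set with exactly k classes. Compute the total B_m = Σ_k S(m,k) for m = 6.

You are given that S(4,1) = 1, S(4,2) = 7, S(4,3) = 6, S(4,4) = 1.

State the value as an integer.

@5  (5,1):1·1+0→1, (5,2):7·2+1→15, (5,3):6·3+7→25, (5,4):1·4+6→10, (5,5):0·5+1→1
@6  (6,1):1·1+0→1, (6,2):15·2+1→31, (6,3):25·3+15→90, (6,4):10·4+25→65, (6,5):1·5+10→15, (6,6):0·6+1→1
B_6 = ΣS(6,k) = 1+31+90+65+15+1 = 203

203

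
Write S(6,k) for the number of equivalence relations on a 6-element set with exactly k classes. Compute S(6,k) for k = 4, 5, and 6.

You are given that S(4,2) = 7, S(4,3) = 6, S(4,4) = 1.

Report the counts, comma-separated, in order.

r5: T_5,3=3×6+7=25; T_5,4=4×1+6=10; T_5,5=5×0+1=1
r6: T_6,4=4×10+25=65; T_6,5=5×1+10=15; T_6,6=6×0+1=1
Read S(6,4) = 65, S(6,5) = 15, S(6,6) = 1.

65, 15, 1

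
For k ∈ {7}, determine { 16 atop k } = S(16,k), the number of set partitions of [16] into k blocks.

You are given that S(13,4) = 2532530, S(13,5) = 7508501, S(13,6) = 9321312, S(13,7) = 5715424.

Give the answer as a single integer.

3281882604

r14: T_14,5=5×7508501+2532530=40075035; T_14,6=6×9321312+7508501=63436373; T_14,7=7×5715424+9321312=49329280
r15: T_15,6=6×63436373+40075035=420693273; T_15,7=7×49329280+63436373=408741333
r16: T_16,7=7×408741333+420693273=3281882604
Read S(16,7) = 3281882604.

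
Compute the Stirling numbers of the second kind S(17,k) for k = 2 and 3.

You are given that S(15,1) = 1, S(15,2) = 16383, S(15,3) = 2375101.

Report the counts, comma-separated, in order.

65535, 21457825

i=16: T(16,1)=0+1·1=1 | T(16,2)=1+2·16383=32767 | T(16,3)=16383+3·2375101=7141686
i=17: T(17,2)=1+2·32767=65535 | T(17,3)=32767+3·7141686=21457825
Read S(17,2) = 65535, S(17,3) = 21457825.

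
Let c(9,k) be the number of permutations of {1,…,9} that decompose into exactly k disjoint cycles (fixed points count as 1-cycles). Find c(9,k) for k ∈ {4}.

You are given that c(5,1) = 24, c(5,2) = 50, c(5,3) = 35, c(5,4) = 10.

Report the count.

row 6: T[6][1]=5·24+0=120  T[6][2]=5·50+24=274  T[6][3]=5·35+50=225  T[6][4]=5·10+35=85
row 7: T[7][2]=6·274+120=1764  T[7][3]=6·225+274=1624  T[7][4]=6·85+225=735
row 8: T[8][3]=7·1624+1764=13132  T[8][4]=7·735+1624=6769
row 9: T[9][4]=8·6769+13132=67284
Read c(9,4) = 67284.

67284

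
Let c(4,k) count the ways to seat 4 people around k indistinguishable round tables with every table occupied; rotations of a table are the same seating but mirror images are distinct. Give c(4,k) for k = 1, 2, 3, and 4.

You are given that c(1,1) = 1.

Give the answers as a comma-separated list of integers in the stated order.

@2  (2,1):1·1+0→1, (2,2):0·1+1→1
@3  (3,1):1·2+0→2, (3,2):1·2+1→3, (3,3):0·2+1→1
@4  (4,1):2·3+0→6, (4,2):3·3+2→11, (4,3):1·3+3→6, (4,4):0·3+1→1
Read c(4,1) = 6, c(4,2) = 11, c(4,3) = 6, c(4,4) = 1.

6, 11, 6, 1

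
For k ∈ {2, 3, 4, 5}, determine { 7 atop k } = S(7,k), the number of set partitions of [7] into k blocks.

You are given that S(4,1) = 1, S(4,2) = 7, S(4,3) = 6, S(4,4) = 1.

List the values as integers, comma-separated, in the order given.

@5  (5,1):1·1+0→1, (5,2):7·2+1→15, (5,3):6·3+7→25, (5,4):1·4+6→10, (5,5):0·5+1→1
@6  (6,1):1·1+0→1, (6,2):15·2+1→31, (6,3):25·3+15→90, (6,4):10·4+25→65, (6,5):1·5+10→15
@7  (7,2):31·2+1→63, (7,3):90·3+31→301, (7,4):65·4+90→350, (7,5):15·5+65→140
Read S(7,2) = 63, S(7,3) = 301, S(7,4) = 350, S(7,5) = 140.

63, 301, 350, 140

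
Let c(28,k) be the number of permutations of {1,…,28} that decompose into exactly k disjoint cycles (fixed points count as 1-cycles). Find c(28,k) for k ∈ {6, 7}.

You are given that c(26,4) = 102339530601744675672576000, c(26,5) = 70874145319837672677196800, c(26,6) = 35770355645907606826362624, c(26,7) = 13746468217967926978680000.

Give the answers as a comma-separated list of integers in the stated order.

i=27: T(27,5)=102339530601744675672576000+26·70874145319837672677196800=1945067308917524165279692800 | T(27,6)=70874145319837672677196800+26·35770355645907606826362624=1000903392113435450162625024 | T(27,7)=35770355645907606826362624+26·13746468217967926978680000=393178529313073708272042624
i=28: T(28,6)=1945067308917524165279692800+27·1000903392113435450162625024=28969458895980281319670568448 | T(28,7)=1000903392113435450162625024+27·393178529313073708272042624=11616723683566425573507775872
Read c(28,6) = 28969458895980281319670568448, c(28,7) = 11616723683566425573507775872.

28969458895980281319670568448, 11616723683566425573507775872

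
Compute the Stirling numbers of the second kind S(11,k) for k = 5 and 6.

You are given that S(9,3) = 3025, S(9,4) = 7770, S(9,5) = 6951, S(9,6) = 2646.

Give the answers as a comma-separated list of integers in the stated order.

row 10: T[10][4]=4·7770+3025=34105  T[10][5]=5·6951+7770=42525  T[10][6]=6·2646+6951=22827
row 11: T[11][5]=5·42525+34105=246730  T[11][6]=6·22827+42525=179487
Read S(11,5) = 246730, S(11,6) = 179487.

246730, 179487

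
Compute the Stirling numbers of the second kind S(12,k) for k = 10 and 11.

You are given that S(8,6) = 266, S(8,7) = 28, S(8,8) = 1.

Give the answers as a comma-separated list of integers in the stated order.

i=9: T(9,7)=266+7·28=462 | T(9,8)=28+8·1=36 | T(9,9)=1+9·0=1
i=10: T(10,8)=462+8·36=750 | T(10,9)=36+9·1=45 | T(10,10)=1+10·0=1
i=11: T(11,9)=750+9·45=1155 | T(11,10)=45+10·1=55 | T(11,11)=1+11·0=1
i=12: T(12,10)=1155+10·55=1705 | T(12,11)=55+11·1=66
Read S(12,10) = 1705, S(12,11) = 66.

1705, 66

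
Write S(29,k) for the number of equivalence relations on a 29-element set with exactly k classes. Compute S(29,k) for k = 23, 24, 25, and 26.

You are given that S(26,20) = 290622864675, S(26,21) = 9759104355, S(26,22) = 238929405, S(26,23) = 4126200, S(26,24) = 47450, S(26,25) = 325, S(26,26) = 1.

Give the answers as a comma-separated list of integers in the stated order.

@27  (27,21):9759104355·21+290622864675→495564056130, (27,22):238929405·22+9759104355→15015551265, (27,23):4126200·23+238929405→333832005, (27,24):47450·24+4126200→5265000, (27,25):325·25+47450→55575, (27,26):1·26+325→351
@28  (28,22):15015551265·22+495564056130→825906183960, (28,23):333832005·23+15015551265→22693687380, (28,24):5265000·24+333832005→460192005, (28,25):55575·25+5265000→6654375, (28,26):351·26+55575→64701
@29  (29,23):22693687380·23+825906183960→1347860993700, (29,24):460192005·24+22693687380→33738295500, (29,25):6654375·25+460192005→626551380, (29,26):64701·26+6654375→8336601
Read S(29,23) = 1347860993700, S(29,24) = 33738295500, S(29,25) = 626551380, S(29,26) = 8336601.

1347860993700, 33738295500, 626551380, 8336601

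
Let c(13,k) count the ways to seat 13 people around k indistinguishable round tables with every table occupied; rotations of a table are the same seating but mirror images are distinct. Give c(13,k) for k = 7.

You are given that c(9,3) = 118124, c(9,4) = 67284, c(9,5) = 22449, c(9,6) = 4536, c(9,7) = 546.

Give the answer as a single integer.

row 10: T[10][4]=9·67284+118124=723680  T[10][5]=9·22449+67284=269325  T[10][6]=9·4536+22449=63273  T[10][7]=9·546+4536=9450
row 11: T[11][5]=10·269325+723680=3416930  T[11][6]=10·63273+269325=902055  T[11][7]=10·9450+63273=157773
row 12: T[12][6]=11·902055+3416930=13339535  T[12][7]=11·157773+902055=2637558
row 13: T[13][7]=12·2637558+13339535=44990231
Read c(13,7) = 44990231.

44990231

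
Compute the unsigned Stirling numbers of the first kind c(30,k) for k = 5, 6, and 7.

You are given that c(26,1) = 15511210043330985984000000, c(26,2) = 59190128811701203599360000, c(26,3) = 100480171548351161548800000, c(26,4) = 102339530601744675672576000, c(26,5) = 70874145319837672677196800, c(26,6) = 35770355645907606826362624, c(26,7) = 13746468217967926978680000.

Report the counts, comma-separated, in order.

row 27: T[27][2]=26·59190128811701203599360000+15511210043330985984000000=1554454559147562279567360000  T[27][3]=26·100480171548351161548800000+59190128811701203599360000=2671674589068831403868160000  T[27][4]=26·102339530601744675672576000+100480171548351161548800000=2761307967193712729035776000  T[27][5]=26·70874145319837672677196800+102339530601744675672576000=1945067308917524165279692800  T[27][6]=26·35770355645907606826362624+70874145319837672677196800=1000903392113435450162625024  T[27][7]=26·13746468217967926978680000+35770355645907606826362624=393178529313073708272042624
row 28: T[28][3]=27·2671674589068831403868160000+1554454559147562279567360000=73689668464006010184007680000  T[28][4]=27·2761307967193712729035776000+2671674589068831403868160000=77226989703299075087834112000  T[28][5]=27·1945067308917524165279692800+2761307967193712729035776000=55278125307966865191587481600  T[28][6]=27·1000903392113435450162625024+1945067308917524165279692800=28969458895980281319670568448  T[28][7]=27·393178529313073708272042624+1000903392113435450162625024=11616723683566425573507775872
row 29: T[29][4]=28·77226989703299075087834112000+73689668464006010184007680000=2236045380156380112643362816000  T[29][5]=28·55278125307966865191587481600+77226989703299075087834112000=1625014498326371300452283596800  T[29][6]=28·28969458895980281319670568448+55278125307966865191587481600=866422974395414742142363398144  T[29][7]=28·11616723683566425573507775872+28969458895980281319670568448=354237722035840197377888292864
row 30: T[30][5]=29·1625014498326371300452283596800+2236045380156380112643362816000=49361465831621147825759587123200  T[30][6]=29·866422974395414742142363398144+1625014498326371300452283596800=26751280755793398822580822142976  T[30][7]=29·354237722035840197377888292864+866422974395414742142363398144=11139316913434780466101123891200
Read c(30,5) = 49361465831621147825759587123200, c(30,6) = 26751280755793398822580822142976, c(30,7) = 11139316913434780466101123891200.

49361465831621147825759587123200, 26751280755793398822580822142976, 11139316913434780466101123891200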